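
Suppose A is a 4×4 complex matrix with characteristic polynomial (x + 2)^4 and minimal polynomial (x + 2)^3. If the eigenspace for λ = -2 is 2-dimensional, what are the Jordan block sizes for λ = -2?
Block sizes for λ = -2: [3, 1]

Step 1 — from the characteristic polynomial, algebraic multiplicity of λ = -2 is 4. From dim ker(A − (-2)·I) = 2, there are exactly 2 Jordan blocks for λ = -2.
Step 2 — from the minimal polynomial, the factor (x + 2)^3 tells us the largest block for λ = -2 has size 3.
Step 3 — with total size 4, 2 blocks, and largest block 3, the block sizes (in nonincreasing order) are [3, 1].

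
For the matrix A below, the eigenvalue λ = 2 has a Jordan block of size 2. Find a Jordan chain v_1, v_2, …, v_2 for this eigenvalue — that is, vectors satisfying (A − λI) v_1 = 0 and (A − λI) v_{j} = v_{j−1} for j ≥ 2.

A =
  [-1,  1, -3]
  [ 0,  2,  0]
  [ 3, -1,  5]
A Jordan chain for λ = 2 of length 2:
v_1 = (-3, 0, 3)ᵀ
v_2 = (1, 0, 0)ᵀ

Let N = A − (2)·I. We want v_2 with N^2 v_2 = 0 but N^1 v_2 ≠ 0; then v_{j-1} := N · v_j for j = 2, …, 2.

Pick v_2 = (1, 0, 0)ᵀ.
Then v_1 = N · v_2 = (-3, 0, 3)ᵀ.

Sanity check: (A − (2)·I) v_1 = (0, 0, 0)ᵀ = 0. ✓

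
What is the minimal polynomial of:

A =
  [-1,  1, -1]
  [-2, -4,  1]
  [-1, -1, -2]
x^3 + 7*x^2 + 16*x + 12

The characteristic polynomial is χ_A(x) = (x + 2)^2*(x + 3), so the eigenvalues are known. The minimal polynomial is
  m_A(x) = Π_λ (x − λ)^{k_λ}
where k_λ is the size of the *largest* Jordan block for λ (equivalently, the smallest k with (A − λI)^k v = 0 for every generalised eigenvector v of λ).

  λ = -3: largest Jordan block has size 1, contributing (x + 3)
  λ = -2: largest Jordan block has size 2, contributing (x + 2)^2

So m_A(x) = (x + 2)^2*(x + 3) = x^3 + 7*x^2 + 16*x + 12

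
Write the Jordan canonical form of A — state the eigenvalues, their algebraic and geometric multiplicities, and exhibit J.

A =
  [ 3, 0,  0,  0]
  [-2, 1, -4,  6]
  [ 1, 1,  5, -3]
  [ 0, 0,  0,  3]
J_2(3) ⊕ J_1(3) ⊕ J_1(3)

The characteristic polynomial is
  det(x·I − A) = x^4 - 12*x^3 + 54*x^2 - 108*x + 81 = (x - 3)^4

Eigenvalues and multiplicities (the geometric multiplicity of λ is n − rank(A − λI), which equals the number of Jordan blocks for λ):
  λ = 3: algebraic multiplicity = 4, geometric multiplicity = 3

Determining the block sizes for each eigenvalue:
  λ = 3: 3 blocks summing to 4 forces exactly one block of size 2 and the rest size 1 → block sizes [2, 1, 1]

Assembling the blocks gives a Jordan form
J =
  [3, 1, 0, 0]
  [0, 3, 0, 0]
  [0, 0, 3, 0]
  [0, 0, 0, 3]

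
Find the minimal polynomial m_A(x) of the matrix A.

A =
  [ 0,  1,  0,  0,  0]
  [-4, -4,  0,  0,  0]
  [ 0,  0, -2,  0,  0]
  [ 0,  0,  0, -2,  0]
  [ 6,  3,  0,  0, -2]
x^2 + 4*x + 4

The characteristic polynomial is χ_A(x) = (x + 2)^5, so the eigenvalues are known. The minimal polynomial is
  m_A(x) = Π_λ (x − λ)^{k_λ}
where k_λ is the size of the *largest* Jordan block for λ (equivalently, the smallest k with (A − λI)^k v = 0 for every generalised eigenvector v of λ).

  λ = -2: largest Jordan block has size 2, contributing (x + 2)^2

So m_A(x) = (x + 2)^2 = x^2 + 4*x + 4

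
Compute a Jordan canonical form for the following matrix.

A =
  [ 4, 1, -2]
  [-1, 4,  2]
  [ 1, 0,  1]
J_3(3)

The characteristic polynomial is
  det(x·I − A) = x^3 - 9*x^2 + 27*x - 27 = (x - 3)^3

Eigenvalues and multiplicities (the geometric multiplicity of λ is n − rank(A − λI), which equals the number of Jordan blocks for λ):
  λ = 3: algebraic multiplicity = 3, geometric multiplicity = 1

Determining the block sizes for each eigenvalue:
  λ = 3: one block (gm = 1), so the single block has size am = 3 → block sizes [3]

Assembling the blocks gives a Jordan form
J =
  [3, 1, 0]
  [0, 3, 1]
  [0, 0, 3]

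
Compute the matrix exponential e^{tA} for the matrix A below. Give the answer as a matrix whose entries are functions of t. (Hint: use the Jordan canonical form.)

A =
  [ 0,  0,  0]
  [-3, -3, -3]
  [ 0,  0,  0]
e^{tA} =
  [1, 0, 0]
  [-1 + exp(-3*t), exp(-3*t), -1 + exp(-3*t)]
  [0, 0, 1]

Strategy: write A = P · J · P⁻¹ where J is a Jordan canonical form, so e^{tA} = P · e^{tJ} · P⁻¹, and e^{tJ} can be computed block-by-block.

A has Jordan form
J =
  [-3, 0, 0]
  [ 0, 0, 0]
  [ 0, 0, 0]
(up to reordering of blocks).

Per-block formulas:
  For a 1×1 block at λ = 0: exp(t · [0]) = [e^(0t)].
  For a 1×1 block at λ = -3: exp(t · [-3]) = [e^(-3t)].

After assembling e^{tJ} and conjugating by P, we get:

e^{tA} =
  [1, 0, 0]
  [-1 + exp(-3*t), exp(-3*t), -1 + exp(-3*t)]
  [0, 0, 1]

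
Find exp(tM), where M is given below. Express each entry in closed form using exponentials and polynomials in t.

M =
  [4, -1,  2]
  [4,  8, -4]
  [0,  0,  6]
e^{tM} =
  [-2*t*exp(6*t) + exp(6*t), -t*exp(6*t), 2*t*exp(6*t)]
  [4*t*exp(6*t), 2*t*exp(6*t) + exp(6*t), -4*t*exp(6*t)]
  [0, 0, exp(6*t)]

Strategy: write M = P · J · P⁻¹ where J is a Jordan canonical form, so e^{tM} = P · e^{tJ} · P⁻¹, and e^{tJ} can be computed block-by-block.

M has Jordan form
J =
  [6, 1, 0]
  [0, 6, 0]
  [0, 0, 6]
(up to reordering of blocks).

Per-block formulas:
  For a 1×1 block at λ = 6: exp(t · [6]) = [e^(6t)].
  For a 2×2 Jordan block J_2(6): exp(t · J_2(6)) = e^(6t)·(I + t·N), where N is the 2×2 nilpotent shift.

After assembling e^{tJ} and conjugating by P, we get:

e^{tM} =
  [-2*t*exp(6*t) + exp(6*t), -t*exp(6*t), 2*t*exp(6*t)]
  [4*t*exp(6*t), 2*t*exp(6*t) + exp(6*t), -4*t*exp(6*t)]
  [0, 0, exp(6*t)]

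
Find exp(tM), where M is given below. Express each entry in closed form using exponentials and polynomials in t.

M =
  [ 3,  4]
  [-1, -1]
e^{tM} =
  [2*t*exp(t) + exp(t), 4*t*exp(t)]
  [-t*exp(t), -2*t*exp(t) + exp(t)]

Strategy: write M = P · J · P⁻¹ where J is a Jordan canonical form, so e^{tM} = P · e^{tJ} · P⁻¹, and e^{tJ} can be computed block-by-block.

M has Jordan form
J =
  [1, 1]
  [0, 1]
(up to reordering of blocks).

Per-block formulas:
  For a 2×2 Jordan block J_2(1): exp(t · J_2(1)) = e^(1t)·(I + t·N), where N is the 2×2 nilpotent shift.

After assembling e^{tJ} and conjugating by P, we get:

e^{tM} =
  [2*t*exp(t) + exp(t), 4*t*exp(t)]
  [-t*exp(t), -2*t*exp(t) + exp(t)]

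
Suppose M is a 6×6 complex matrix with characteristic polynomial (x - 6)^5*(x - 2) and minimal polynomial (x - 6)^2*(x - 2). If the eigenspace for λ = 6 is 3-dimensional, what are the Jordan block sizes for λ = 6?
Block sizes for λ = 6: [2, 2, 1]

Step 1 — from the characteristic polynomial, algebraic multiplicity of λ = 6 is 5. From dim ker(M − (6)·I) = 3, there are exactly 3 Jordan blocks for λ = 6.
Step 2 — from the minimal polynomial, the factor (x − 6)^2 tells us the largest block for λ = 6 has size 2.
Step 3 — with total size 5, 3 blocks, and largest block 2, the block sizes (in nonincreasing order) are [2, 2, 1].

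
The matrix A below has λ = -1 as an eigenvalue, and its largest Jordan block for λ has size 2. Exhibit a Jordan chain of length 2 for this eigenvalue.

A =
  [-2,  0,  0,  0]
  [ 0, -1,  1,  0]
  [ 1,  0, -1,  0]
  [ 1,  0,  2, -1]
A Jordan chain for λ = -1 of length 2:
v_1 = (0, 1, 0, 2)ᵀ
v_2 = (0, 0, 1, 0)ᵀ

Let N = A − (-1)·I. We want v_2 with N^2 v_2 = 0 but N^1 v_2 ≠ 0; then v_{j-1} := N · v_j for j = 2, …, 2.

Pick v_2 = (0, 0, 1, 0)ᵀ.
Then v_1 = N · v_2 = (0, 1, 0, 2)ᵀ.

Sanity check: (A − (-1)·I) v_1 = (0, 0, 0, 0)ᵀ = 0. ✓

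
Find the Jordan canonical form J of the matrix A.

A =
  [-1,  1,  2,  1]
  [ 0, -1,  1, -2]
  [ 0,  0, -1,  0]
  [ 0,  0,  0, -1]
J_3(-1) ⊕ J_1(-1)

The characteristic polynomial is
  det(x·I − A) = x^4 + 4*x^3 + 6*x^2 + 4*x + 1 = (x + 1)^4

Eigenvalues and multiplicities (the geometric multiplicity of λ is n − rank(A − λI), which equals the number of Jordan blocks for λ):
  λ = -1: algebraic multiplicity = 4, geometric multiplicity = 2

Determining the block sizes for each eigenvalue:
  λ = -1: with am = 4 and gm = 2, the partition is not yet determined (e.g. several partitions of 4 into 2 parts exist). Let N = A − (-1)·I. Computing rank(N^1) = 2, rank(N^2) = 1, rank(N^3) = 0; the number of blocks of size ≥ j is rank(N^{j−1}) − rank(N^j), giving [2, 1, 1]. So we have 1 block(s) of size 3, 1 block(s) of size 1 → block sizes [3, 1]

Assembling the blocks gives a Jordan form
J =
  [-1,  1,  0,  0]
  [ 0, -1,  1,  0]
  [ 0,  0, -1,  0]
  [ 0,  0,  0, -1]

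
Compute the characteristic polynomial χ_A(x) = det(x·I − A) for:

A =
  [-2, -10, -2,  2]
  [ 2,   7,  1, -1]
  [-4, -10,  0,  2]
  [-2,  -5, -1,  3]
x^4 - 8*x^3 + 24*x^2 - 32*x + 16

Expanding det(x·I − A) (e.g. by cofactor expansion or by noting that A is similar to its Jordan form J, which has the same characteristic polynomial as A) gives
  χ_A(x) = x^4 - 8*x^3 + 24*x^2 - 32*x + 16
which factors as (x - 2)^4. The eigenvalues (with algebraic multiplicities) are λ = 2 with multiplicity 4.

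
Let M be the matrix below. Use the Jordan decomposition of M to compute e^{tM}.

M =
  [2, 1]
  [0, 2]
e^{tM} =
  [exp(2*t), t*exp(2*t)]
  [0, exp(2*t)]

Strategy: write M = P · J · P⁻¹ where J is a Jordan canonical form, so e^{tM} = P · e^{tJ} · P⁻¹, and e^{tJ} can be computed block-by-block.

M has Jordan form
J =
  [2, 1]
  [0, 2]
(up to reordering of blocks).

Per-block formulas:
  For a 2×2 Jordan block J_2(2): exp(t · J_2(2)) = e^(2t)·(I + t·N), where N is the 2×2 nilpotent shift.

After assembling e^{tJ} and conjugating by P, we get:

e^{tM} =
  [exp(2*t), t*exp(2*t)]
  [0, exp(2*t)]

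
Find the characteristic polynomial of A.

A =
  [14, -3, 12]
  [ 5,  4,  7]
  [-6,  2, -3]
x^3 - 15*x^2 + 75*x - 125

Expanding det(x·I − A) (e.g. by cofactor expansion or by noting that A is similar to its Jordan form J, which has the same characteristic polynomial as A) gives
  χ_A(x) = x^3 - 15*x^2 + 75*x - 125
which factors as (x - 5)^3. The eigenvalues (with algebraic multiplicities) are λ = 5 with multiplicity 3.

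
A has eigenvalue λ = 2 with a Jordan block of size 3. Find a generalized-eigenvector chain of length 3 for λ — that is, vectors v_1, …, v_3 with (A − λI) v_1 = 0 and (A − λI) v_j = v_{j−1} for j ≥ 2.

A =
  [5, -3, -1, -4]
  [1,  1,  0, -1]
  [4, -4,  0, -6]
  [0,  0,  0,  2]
A Jordan chain for λ = 2 of length 3:
v_1 = (2, 2, 0, 0)ᵀ
v_2 = (3, 1, 4, 0)ᵀ
v_3 = (1, 0, 0, 0)ᵀ

Let N = A − (2)·I. We want v_3 with N^3 v_3 = 0 but N^2 v_3 ≠ 0; then v_{j-1} := N · v_j for j = 3, …, 2.

Pick v_3 = (1, 0, 0, 0)ᵀ.
Then v_2 = N · v_3 = (3, 1, 4, 0)ᵀ.
Then v_1 = N · v_2 = (2, 2, 0, 0)ᵀ.

Sanity check: (A − (2)·I) v_1 = (0, 0, 0, 0)ᵀ = 0. ✓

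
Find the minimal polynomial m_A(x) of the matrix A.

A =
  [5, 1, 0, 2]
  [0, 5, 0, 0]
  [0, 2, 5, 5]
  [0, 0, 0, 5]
x^2 - 10*x + 25

The characteristic polynomial is χ_A(x) = (x - 5)^4, so the eigenvalues are known. The minimal polynomial is
  m_A(x) = Π_λ (x − λ)^{k_λ}
where k_λ is the size of the *largest* Jordan block for λ (equivalently, the smallest k with (A − λI)^k v = 0 for every generalised eigenvector v of λ).

  λ = 5: largest Jordan block has size 2, contributing (x − 5)^2

So m_A(x) = (x - 5)^2 = x^2 - 10*x + 25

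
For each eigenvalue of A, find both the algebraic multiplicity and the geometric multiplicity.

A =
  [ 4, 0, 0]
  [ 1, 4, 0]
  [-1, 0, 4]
λ = 4: alg = 3, geom = 2

Step 1 — factor the characteristic polynomial to read off the algebraic multiplicities:
  χ_A(x) = (x - 4)^3

Step 2 — compute geometric multiplicities via the rank-nullity identity g(λ) = n − rank(A − λI):
  rank(A − (4)·I) = 1, so dim ker(A − (4)·I) = n − 1 = 2

Summary:
  λ = 4: algebraic multiplicity = 3, geometric multiplicity = 2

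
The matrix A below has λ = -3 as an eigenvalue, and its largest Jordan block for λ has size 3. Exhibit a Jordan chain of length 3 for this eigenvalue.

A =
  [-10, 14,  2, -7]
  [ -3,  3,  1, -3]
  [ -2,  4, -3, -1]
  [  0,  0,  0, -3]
A Jordan chain for λ = -3 of length 3:
v_1 = (-2, -1, 0, 0)ᵀ
v_2 = (0, 0, -1, 0)ᵀ
v_3 = (1, 0, 0, -1)ᵀ

Let N = A − (-3)·I. We want v_3 with N^3 v_3 = 0 but N^2 v_3 ≠ 0; then v_{j-1} := N · v_j for j = 3, …, 2.

Pick v_3 = (1, 0, 0, -1)ᵀ.
Then v_2 = N · v_3 = (0, 0, -1, 0)ᵀ.
Then v_1 = N · v_2 = (-2, -1, 0, 0)ᵀ.

Sanity check: (A − (-3)·I) v_1 = (0, 0, 0, 0)ᵀ = 0. ✓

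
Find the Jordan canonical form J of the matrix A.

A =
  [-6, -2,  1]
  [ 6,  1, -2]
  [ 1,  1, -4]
J_3(-3)

The characteristic polynomial is
  det(x·I − A) = x^3 + 9*x^2 + 27*x + 27 = (x + 3)^3

Eigenvalues and multiplicities (the geometric multiplicity of λ is n − rank(A − λI), which equals the number of Jordan blocks for λ):
  λ = -3: algebraic multiplicity = 3, geometric multiplicity = 1

Determining the block sizes for each eigenvalue:
  λ = -3: one block (gm = 1), so the single block has size am = 3 → block sizes [3]

Assembling the blocks gives a Jordan form
J =
  [-3,  1,  0]
  [ 0, -3,  1]
  [ 0,  0, -3]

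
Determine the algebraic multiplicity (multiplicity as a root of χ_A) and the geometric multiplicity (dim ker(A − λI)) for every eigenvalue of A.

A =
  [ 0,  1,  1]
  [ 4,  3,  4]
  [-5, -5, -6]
λ = -1: alg = 3, geom = 2

Step 1 — factor the characteristic polynomial to read off the algebraic multiplicities:
  χ_A(x) = (x + 1)^3

Step 2 — compute geometric multiplicities via the rank-nullity identity g(λ) = n − rank(A − λI):
  rank(A − (-1)·I) = 1, so dim ker(A − (-1)·I) = n − 1 = 2

Summary:
  λ = -1: algebraic multiplicity = 3, geometric multiplicity = 2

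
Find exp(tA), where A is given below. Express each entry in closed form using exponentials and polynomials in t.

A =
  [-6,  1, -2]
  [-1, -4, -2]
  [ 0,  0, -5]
e^{tA} =
  [-t*exp(-5*t) + exp(-5*t), t*exp(-5*t), -2*t*exp(-5*t)]
  [-t*exp(-5*t), t*exp(-5*t) + exp(-5*t), -2*t*exp(-5*t)]
  [0, 0, exp(-5*t)]

Strategy: write A = P · J · P⁻¹ where J is a Jordan canonical form, so e^{tA} = P · e^{tJ} · P⁻¹, and e^{tJ} can be computed block-by-block.

A has Jordan form
J =
  [-5,  1,  0]
  [ 0, -5,  0]
  [ 0,  0, -5]
(up to reordering of blocks).

Per-block formulas:
  For a 2×2 Jordan block J_2(-5): exp(t · J_2(-5)) = e^(-5t)·(I + t·N), where N is the 2×2 nilpotent shift.
  For a 1×1 block at λ = -5: exp(t · [-5]) = [e^(-5t)].

After assembling e^{tJ} and conjugating by P, we get:

e^{tA} =
  [-t*exp(-5*t) + exp(-5*t), t*exp(-5*t), -2*t*exp(-5*t)]
  [-t*exp(-5*t), t*exp(-5*t) + exp(-5*t), -2*t*exp(-5*t)]
  [0, 0, exp(-5*t)]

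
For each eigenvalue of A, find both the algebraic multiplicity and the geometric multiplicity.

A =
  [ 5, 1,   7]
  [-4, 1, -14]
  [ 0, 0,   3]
λ = 3: alg = 3, geom = 2

Step 1 — factor the characteristic polynomial to read off the algebraic multiplicities:
  χ_A(x) = (x - 3)^3

Step 2 — compute geometric multiplicities via the rank-nullity identity g(λ) = n − rank(A − λI):
  rank(A − (3)·I) = 1, so dim ker(A − (3)·I) = n − 1 = 2

Summary:
  λ = 3: algebraic multiplicity = 3, geometric multiplicity = 2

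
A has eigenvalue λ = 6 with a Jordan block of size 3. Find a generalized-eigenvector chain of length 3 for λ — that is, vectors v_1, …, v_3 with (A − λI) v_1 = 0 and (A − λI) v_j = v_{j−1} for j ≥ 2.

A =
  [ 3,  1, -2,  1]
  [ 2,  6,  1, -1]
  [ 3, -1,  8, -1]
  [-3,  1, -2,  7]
A Jordan chain for λ = 6 of length 3:
v_1 = (2, 0, -2, 2)ᵀ
v_2 = (-3, 2, 3, -3)ᵀ
v_3 = (1, 0, 0, 0)ᵀ

Let N = A − (6)·I. We want v_3 with N^3 v_3 = 0 but N^2 v_3 ≠ 0; then v_{j-1} := N · v_j for j = 3, …, 2.

Pick v_3 = (1, 0, 0, 0)ᵀ.
Then v_2 = N · v_3 = (-3, 2, 3, -3)ᵀ.
Then v_1 = N · v_2 = (2, 0, -2, 2)ᵀ.

Sanity check: (A − (6)·I) v_1 = (0, 0, 0, 0)ᵀ = 0. ✓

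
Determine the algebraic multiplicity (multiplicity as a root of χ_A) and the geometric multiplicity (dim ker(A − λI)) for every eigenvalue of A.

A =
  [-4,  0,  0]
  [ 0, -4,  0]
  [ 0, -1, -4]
λ = -4: alg = 3, geom = 2

Step 1 — factor the characteristic polynomial to read off the algebraic multiplicities:
  χ_A(x) = (x + 4)^3

Step 2 — compute geometric multiplicities via the rank-nullity identity g(λ) = n − rank(A − λI):
  rank(A − (-4)·I) = 1, so dim ker(A − (-4)·I) = n − 1 = 2

Summary:
  λ = -4: algebraic multiplicity = 3, geometric multiplicity = 2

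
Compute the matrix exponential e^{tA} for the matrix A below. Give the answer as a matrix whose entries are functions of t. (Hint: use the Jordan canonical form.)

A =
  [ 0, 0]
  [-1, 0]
e^{tA} =
  [1, 0]
  [-t, 1]

Strategy: write A = P · J · P⁻¹ where J is a Jordan canonical form, so e^{tA} = P · e^{tJ} · P⁻¹, and e^{tJ} can be computed block-by-block.

A has Jordan form
J =
  [0, 1]
  [0, 0]
(up to reordering of blocks).

Per-block formulas:
  For a 2×2 Jordan block J_2(0): exp(t · J_2(0)) = e^(0t)·(I + t·N), where N is the 2×2 nilpotent shift.

After assembling e^{tJ} and conjugating by P, we get:

e^{tA} =
  [1, 0]
  [-t, 1]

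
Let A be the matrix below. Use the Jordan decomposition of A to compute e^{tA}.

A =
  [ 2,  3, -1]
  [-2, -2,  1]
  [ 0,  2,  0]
e^{tA} =
  [-t^2 + 2*t + 1, -t^2 + 3*t, t^2/2 - t]
  [-2*t, 1 - 2*t, t]
  [-2*t^2, -2*t^2 + 2*t, t^2 + 1]

Strategy: write A = P · J · P⁻¹ where J is a Jordan canonical form, so e^{tA} = P · e^{tJ} · P⁻¹, and e^{tJ} can be computed block-by-block.

A has Jordan form
J =
  [0, 1, 0]
  [0, 0, 1]
  [0, 0, 0]
(up to reordering of blocks).

Per-block formulas:
  For a 3×3 Jordan block J_3(0): exp(t · J_3(0)) = e^(0t)·(I + t·N + (t^2/2)·N^2), where N is the 3×3 nilpotent shift.

After assembling e^{tJ} and conjugating by P, we get:

e^{tA} =
  [-t^2 + 2*t + 1, -t^2 + 3*t, t^2/2 - t]
  [-2*t, 1 - 2*t, t]
  [-2*t^2, -2*t^2 + 2*t, t^2 + 1]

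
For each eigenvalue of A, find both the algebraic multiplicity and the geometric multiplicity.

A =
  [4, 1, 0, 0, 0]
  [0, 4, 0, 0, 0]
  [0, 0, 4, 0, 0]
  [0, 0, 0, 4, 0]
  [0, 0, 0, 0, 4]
λ = 4: alg = 5, geom = 4

Step 1 — factor the characteristic polynomial to read off the algebraic multiplicities:
  χ_A(x) = (x - 4)^5

Step 2 — compute geometric multiplicities via the rank-nullity identity g(λ) = n − rank(A − λI):
  rank(A − (4)·I) = 1, so dim ker(A − (4)·I) = n − 1 = 4

Summary:
  λ = 4: algebraic multiplicity = 5, geometric multiplicity = 4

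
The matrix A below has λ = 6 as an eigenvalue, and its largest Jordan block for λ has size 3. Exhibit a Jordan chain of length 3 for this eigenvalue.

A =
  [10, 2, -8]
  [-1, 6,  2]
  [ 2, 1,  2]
A Jordan chain for λ = 6 of length 3:
v_1 = (-2, 0, -1)ᵀ
v_2 = (4, -1, 2)ᵀ
v_3 = (1, 0, 0)ᵀ

Let N = A − (6)·I. We want v_3 with N^3 v_3 = 0 but N^2 v_3 ≠ 0; then v_{j-1} := N · v_j for j = 3, …, 2.

Pick v_3 = (1, 0, 0)ᵀ.
Then v_2 = N · v_3 = (4, -1, 2)ᵀ.
Then v_1 = N · v_2 = (-2, 0, -1)ᵀ.

Sanity check: (A − (6)·I) v_1 = (0, 0, 0)ᵀ = 0. ✓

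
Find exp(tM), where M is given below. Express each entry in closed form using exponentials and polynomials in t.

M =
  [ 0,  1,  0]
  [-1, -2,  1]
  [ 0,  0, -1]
e^{tM} =
  [t*exp(-t) + exp(-t), t*exp(-t), t^2*exp(-t)/2]
  [-t*exp(-t), -t*exp(-t) + exp(-t), -t^2*exp(-t)/2 + t*exp(-t)]
  [0, 0, exp(-t)]

Strategy: write M = P · J · P⁻¹ where J is a Jordan canonical form, so e^{tM} = P · e^{tJ} · P⁻¹, and e^{tJ} can be computed block-by-block.

M has Jordan form
J =
  [-1,  1,  0]
  [ 0, -1,  1]
  [ 0,  0, -1]
(up to reordering of blocks).

Per-block formulas:
  For a 3×3 Jordan block J_3(-1): exp(t · J_3(-1)) = e^(-1t)·(I + t·N + (t^2/2)·N^2), where N is the 3×3 nilpotent shift.

After assembling e^{tJ} and conjugating by P, we get:

e^{tM} =
  [t*exp(-t) + exp(-t), t*exp(-t), t^2*exp(-t)/2]
  [-t*exp(-t), -t*exp(-t) + exp(-t), -t^2*exp(-t)/2 + t*exp(-t)]
  [0, 0, exp(-t)]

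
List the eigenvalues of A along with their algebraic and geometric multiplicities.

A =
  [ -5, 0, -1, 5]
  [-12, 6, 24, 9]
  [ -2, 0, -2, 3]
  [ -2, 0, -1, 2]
λ = -3: alg = 1, geom = 1; λ = -1: alg = 2, geom = 1; λ = 6: alg = 1, geom = 1

Step 1 — factor the characteristic polynomial to read off the algebraic multiplicities:
  χ_A(x) = (x - 6)*(x + 1)^2*(x + 3)

Step 2 — compute geometric multiplicities via the rank-nullity identity g(λ) = n − rank(A − λI):
  rank(A − (-3)·I) = 3, so dim ker(A − (-3)·I) = n − 3 = 1
  rank(A − (-1)·I) = 3, so dim ker(A − (-1)·I) = n − 3 = 1
  rank(A − (6)·I) = 3, so dim ker(A − (6)·I) = n − 3 = 1

Summary:
  λ = -3: algebraic multiplicity = 1, geometric multiplicity = 1
  λ = -1: algebraic multiplicity = 2, geometric multiplicity = 1
  λ = 6: algebraic multiplicity = 1, geometric multiplicity = 1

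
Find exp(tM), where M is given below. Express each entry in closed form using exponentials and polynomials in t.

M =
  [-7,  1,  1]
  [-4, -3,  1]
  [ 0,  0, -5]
e^{tM} =
  [-2*t*exp(-5*t) + exp(-5*t), t*exp(-5*t), -t^2*exp(-5*t)/2 + t*exp(-5*t)]
  [-4*t*exp(-5*t), 2*t*exp(-5*t) + exp(-5*t), -t^2*exp(-5*t) + t*exp(-5*t)]
  [0, 0, exp(-5*t)]

Strategy: write M = P · J · P⁻¹ where J is a Jordan canonical form, so e^{tM} = P · e^{tJ} · P⁻¹, and e^{tJ} can be computed block-by-block.

M has Jordan form
J =
  [-5,  1,  0]
  [ 0, -5,  1]
  [ 0,  0, -5]
(up to reordering of blocks).

Per-block formulas:
  For a 3×3 Jordan block J_3(-5): exp(t · J_3(-5)) = e^(-5t)·(I + t·N + (t^2/2)·N^2), where N is the 3×3 nilpotent shift.

After assembling e^{tJ} and conjugating by P, we get:

e^{tM} =
  [-2*t*exp(-5*t) + exp(-5*t), t*exp(-5*t), -t^2*exp(-5*t)/2 + t*exp(-5*t)]
  [-4*t*exp(-5*t), 2*t*exp(-5*t) + exp(-5*t), -t^2*exp(-5*t) + t*exp(-5*t)]
  [0, 0, exp(-5*t)]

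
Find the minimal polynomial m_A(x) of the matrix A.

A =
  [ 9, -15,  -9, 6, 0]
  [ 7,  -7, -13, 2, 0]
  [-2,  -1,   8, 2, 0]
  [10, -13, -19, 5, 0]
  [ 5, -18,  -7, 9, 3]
x^4 - 15*x^3 + 81*x^2 - 189*x + 162

The characteristic polynomial is χ_A(x) = (x - 6)*(x - 3)^4, so the eigenvalues are known. The minimal polynomial is
  m_A(x) = Π_λ (x − λ)^{k_λ}
where k_λ is the size of the *largest* Jordan block for λ (equivalently, the smallest k with (A − λI)^k v = 0 for every generalised eigenvector v of λ).

  λ = 3: largest Jordan block has size 3, contributing (x − 3)^3
  λ = 6: largest Jordan block has size 1, contributing (x − 6)

So m_A(x) = (x - 6)*(x - 3)^3 = x^4 - 15*x^3 + 81*x^2 - 189*x + 162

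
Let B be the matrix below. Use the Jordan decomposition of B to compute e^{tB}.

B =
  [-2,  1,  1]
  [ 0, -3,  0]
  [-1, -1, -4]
e^{tB} =
  [t*exp(-3*t) + exp(-3*t), t*exp(-3*t), t*exp(-3*t)]
  [0, exp(-3*t), 0]
  [-t*exp(-3*t), -t*exp(-3*t), -t*exp(-3*t) + exp(-3*t)]

Strategy: write B = P · J · P⁻¹ where J is a Jordan canonical form, so e^{tB} = P · e^{tJ} · P⁻¹, and e^{tJ} can be computed block-by-block.

B has Jordan form
J =
  [-3,  1,  0]
  [ 0, -3,  0]
  [ 0,  0, -3]
(up to reordering of blocks).

Per-block formulas:
  For a 1×1 block at λ = -3: exp(t · [-3]) = [e^(-3t)].
  For a 2×2 Jordan block J_2(-3): exp(t · J_2(-3)) = e^(-3t)·(I + t·N), where N is the 2×2 nilpotent shift.

After assembling e^{tJ} and conjugating by P, we get:

e^{tB} =
  [t*exp(-3*t) + exp(-3*t), t*exp(-3*t), t*exp(-3*t)]
  [0, exp(-3*t), 0]
  [-t*exp(-3*t), -t*exp(-3*t), -t*exp(-3*t) + exp(-3*t)]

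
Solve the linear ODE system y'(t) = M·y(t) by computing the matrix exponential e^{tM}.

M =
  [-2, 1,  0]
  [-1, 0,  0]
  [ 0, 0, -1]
e^{tM} =
  [-t*exp(-t) + exp(-t), t*exp(-t), 0]
  [-t*exp(-t), t*exp(-t) + exp(-t), 0]
  [0, 0, exp(-t)]

Strategy: write M = P · J · P⁻¹ where J is a Jordan canonical form, so e^{tM} = P · e^{tJ} · P⁻¹, and e^{tJ} can be computed block-by-block.

M has Jordan form
J =
  [-1,  1,  0]
  [ 0, -1,  0]
  [ 0,  0, -1]
(up to reordering of blocks).

Per-block formulas:
  For a 1×1 block at λ = -1: exp(t · [-1]) = [e^(-1t)].
  For a 2×2 Jordan block J_2(-1): exp(t · J_2(-1)) = e^(-1t)·(I + t·N), where N is the 2×2 nilpotent shift.

After assembling e^{tJ} and conjugating by P, we get:

e^{tM} =
  [-t*exp(-t) + exp(-t), t*exp(-t), 0]
  [-t*exp(-t), t*exp(-t) + exp(-t), 0]
  [0, 0, exp(-t)]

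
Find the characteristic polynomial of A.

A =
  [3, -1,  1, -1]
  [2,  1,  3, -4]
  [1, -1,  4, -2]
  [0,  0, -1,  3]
x^4 - 11*x^3 + 45*x^2 - 81*x + 54

Expanding det(x·I − A) (e.g. by cofactor expansion or by noting that A is similar to its Jordan form J, which has the same characteristic polynomial as A) gives
  χ_A(x) = x^4 - 11*x^3 + 45*x^2 - 81*x + 54
which factors as (x - 3)^3*(x - 2). The eigenvalues (with algebraic multiplicities) are λ = 2 with multiplicity 1, λ = 3 with multiplicity 3.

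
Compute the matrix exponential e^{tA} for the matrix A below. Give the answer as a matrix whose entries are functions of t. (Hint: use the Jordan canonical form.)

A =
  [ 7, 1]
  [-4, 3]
e^{tA} =
  [2*t*exp(5*t) + exp(5*t), t*exp(5*t)]
  [-4*t*exp(5*t), -2*t*exp(5*t) + exp(5*t)]

Strategy: write A = P · J · P⁻¹ where J is a Jordan canonical form, so e^{tA} = P · e^{tJ} · P⁻¹, and e^{tJ} can be computed block-by-block.

A has Jordan form
J =
  [5, 1]
  [0, 5]
(up to reordering of blocks).

Per-block formulas:
  For a 2×2 Jordan block J_2(5): exp(t · J_2(5)) = e^(5t)·(I + t·N), where N is the 2×2 nilpotent shift.

After assembling e^{tJ} and conjugating by P, we get:

e^{tA} =
  [2*t*exp(5*t) + exp(5*t), t*exp(5*t)]
  [-4*t*exp(5*t), -2*t*exp(5*t) + exp(5*t)]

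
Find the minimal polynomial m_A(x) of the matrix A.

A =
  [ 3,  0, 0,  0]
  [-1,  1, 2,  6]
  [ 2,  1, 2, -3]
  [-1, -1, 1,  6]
x^2 - 6*x + 9

The characteristic polynomial is χ_A(x) = (x - 3)^4, so the eigenvalues are known. The minimal polynomial is
  m_A(x) = Π_λ (x − λ)^{k_λ}
where k_λ is the size of the *largest* Jordan block for λ (equivalently, the smallest k with (A − λI)^k v = 0 for every generalised eigenvector v of λ).

  λ = 3: largest Jordan block has size 2, contributing (x − 3)^2

So m_A(x) = (x - 3)^2 = x^2 - 6*x + 9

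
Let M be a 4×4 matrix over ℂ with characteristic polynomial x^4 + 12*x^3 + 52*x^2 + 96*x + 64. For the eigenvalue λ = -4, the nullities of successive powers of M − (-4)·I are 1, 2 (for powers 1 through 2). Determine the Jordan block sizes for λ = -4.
Block sizes for λ = -4: [2]

From the dimensions of kernels of powers, the number of Jordan blocks of size at least j is d_j − d_{j−1} where d_j = dim ker(N^j) (with d_0 = 0). Computing the differences gives [1, 1].
The number of blocks of size exactly k is (#blocks of size ≥ k) − (#blocks of size ≥ k + 1), so the partition is: 1 block(s) of size 2.
In nonincreasing order the block sizes are [2].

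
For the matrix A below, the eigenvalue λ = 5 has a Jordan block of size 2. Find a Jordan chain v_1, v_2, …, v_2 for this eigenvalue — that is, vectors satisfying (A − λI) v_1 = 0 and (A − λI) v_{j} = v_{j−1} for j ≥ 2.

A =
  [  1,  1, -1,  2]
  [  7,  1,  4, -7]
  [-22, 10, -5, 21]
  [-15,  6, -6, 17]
A Jordan chain for λ = 5 of length 2:
v_1 = (0, -1, -1, 0)ᵀ
v_2 = (0, 2, 0, -1)ᵀ

Let N = A − (5)·I. We want v_2 with N^2 v_2 = 0 but N^1 v_2 ≠ 0; then v_{j-1} := N · v_j for j = 2, …, 2.

Pick v_2 = (0, 2, 0, -1)ᵀ.
Then v_1 = N · v_2 = (0, -1, -1, 0)ᵀ.

Sanity check: (A − (5)·I) v_1 = (0, 0, 0, 0)ᵀ = 0. ✓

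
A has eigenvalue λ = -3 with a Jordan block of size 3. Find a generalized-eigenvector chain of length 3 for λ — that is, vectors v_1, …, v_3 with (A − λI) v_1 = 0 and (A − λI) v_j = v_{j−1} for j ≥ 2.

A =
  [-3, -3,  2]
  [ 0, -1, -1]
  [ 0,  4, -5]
A Jordan chain for λ = -3 of length 3:
v_1 = (2, 0, 0)ᵀ
v_2 = (-3, 2, 4)ᵀ
v_3 = (0, 1, 0)ᵀ

Let N = A − (-3)·I. We want v_3 with N^3 v_3 = 0 but N^2 v_3 ≠ 0; then v_{j-1} := N · v_j for j = 3, …, 2.

Pick v_3 = (0, 1, 0)ᵀ.
Then v_2 = N · v_3 = (-3, 2, 4)ᵀ.
Then v_1 = N · v_2 = (2, 0, 0)ᵀ.

Sanity check: (A − (-3)·I) v_1 = (0, 0, 0)ᵀ = 0. ✓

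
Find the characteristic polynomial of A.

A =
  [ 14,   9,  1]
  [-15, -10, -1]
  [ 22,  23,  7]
x^3 - 11*x^2 + 24*x + 36

Expanding det(x·I − A) (e.g. by cofactor expansion or by noting that A is similar to its Jordan form J, which has the same characteristic polynomial as A) gives
  χ_A(x) = x^3 - 11*x^2 + 24*x + 36
which factors as (x - 6)^2*(x + 1). The eigenvalues (with algebraic multiplicities) are λ = -1 with multiplicity 1, λ = 6 with multiplicity 2.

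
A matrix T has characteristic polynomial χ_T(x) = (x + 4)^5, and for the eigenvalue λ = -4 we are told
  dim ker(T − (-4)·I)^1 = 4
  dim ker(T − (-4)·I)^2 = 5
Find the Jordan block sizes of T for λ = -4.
Block sizes for λ = -4: [2, 1, 1, 1]

From the dimensions of kernels of powers, the number of Jordan blocks of size at least j is d_j − d_{j−1} where d_j = dim ker(N^j) (with d_0 = 0). Computing the differences gives [4, 1].
The number of blocks of size exactly k is (#blocks of size ≥ k) − (#blocks of size ≥ k + 1), so the partition is: 3 block(s) of size 1, 1 block(s) of size 2.
In nonincreasing order the block sizes are [2, 1, 1, 1].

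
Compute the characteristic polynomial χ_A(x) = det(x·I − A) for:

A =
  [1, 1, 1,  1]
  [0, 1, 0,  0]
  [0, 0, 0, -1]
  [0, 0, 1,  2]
x^4 - 4*x^3 + 6*x^2 - 4*x + 1

Expanding det(x·I − A) (e.g. by cofactor expansion or by noting that A is similar to its Jordan form J, which has the same characteristic polynomial as A) gives
  χ_A(x) = x^4 - 4*x^3 + 6*x^2 - 4*x + 1
which factors as (x - 1)^4. The eigenvalues (with algebraic multiplicities) are λ = 1 with multiplicity 4.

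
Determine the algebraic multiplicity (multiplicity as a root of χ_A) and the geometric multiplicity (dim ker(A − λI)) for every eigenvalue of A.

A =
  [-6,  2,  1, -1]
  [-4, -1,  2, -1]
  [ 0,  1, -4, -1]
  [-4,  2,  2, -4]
λ = -4: alg = 3, geom = 2; λ = -3: alg = 1, geom = 1

Step 1 — factor the characteristic polynomial to read off the algebraic multiplicities:
  χ_A(x) = (x + 3)*(x + 4)^3

Step 2 — compute geometric multiplicities via the rank-nullity identity g(λ) = n − rank(A − λI):
  rank(A − (-4)·I) = 2, so dim ker(A − (-4)·I) = n − 2 = 2
  rank(A − (-3)·I) = 3, so dim ker(A − (-3)·I) = n − 3 = 1

Summary:
  λ = -4: algebraic multiplicity = 3, geometric multiplicity = 2
  λ = -3: algebraic multiplicity = 1, geometric multiplicity = 1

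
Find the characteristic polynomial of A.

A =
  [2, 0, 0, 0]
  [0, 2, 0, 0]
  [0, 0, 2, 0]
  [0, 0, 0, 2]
x^4 - 8*x^3 + 24*x^2 - 32*x + 16

Expanding det(x·I − A) (e.g. by cofactor expansion or by noting that A is similar to its Jordan form J, which has the same characteristic polynomial as A) gives
  χ_A(x) = x^4 - 8*x^3 + 24*x^2 - 32*x + 16
which factors as (x - 2)^4. The eigenvalues (with algebraic multiplicities) are λ = 2 with multiplicity 4.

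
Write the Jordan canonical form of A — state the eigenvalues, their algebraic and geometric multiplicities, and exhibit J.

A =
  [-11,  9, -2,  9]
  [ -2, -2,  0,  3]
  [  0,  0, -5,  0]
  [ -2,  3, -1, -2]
J_3(-5) ⊕ J_1(-5)

The characteristic polynomial is
  det(x·I − A) = x^4 + 20*x^3 + 150*x^2 + 500*x + 625 = (x + 5)^4

Eigenvalues and multiplicities (the geometric multiplicity of λ is n − rank(A − λI), which equals the number of Jordan blocks for λ):
  λ = -5: algebraic multiplicity = 4, geometric multiplicity = 2

Determining the block sizes for each eigenvalue:
  λ = -5: with am = 4 and gm = 2, the partition is not yet determined (e.g. several partitions of 4 into 2 parts exist). Let N = A − (-5)·I. Computing rank(N^1) = 2, rank(N^2) = 1, rank(N^3) = 0; the number of blocks of size ≥ j is rank(N^{j−1}) − rank(N^j), giving [2, 1, 1]. So we have 1 block(s) of size 3, 1 block(s) of size 1 → block sizes [3, 1]

Assembling the blocks gives a Jordan form
J =
  [-5,  1,  0,  0]
  [ 0, -5,  1,  0]
  [ 0,  0, -5,  0]
  [ 0,  0,  0, -5]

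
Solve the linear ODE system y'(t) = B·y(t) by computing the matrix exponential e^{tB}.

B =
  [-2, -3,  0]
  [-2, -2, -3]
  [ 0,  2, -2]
e^{tB} =
  [3*t^2*exp(-2*t) + exp(-2*t), -3*t*exp(-2*t), 9*t^2*exp(-2*t)/2]
  [-2*t*exp(-2*t), exp(-2*t), -3*t*exp(-2*t)]
  [-2*t^2*exp(-2*t), 2*t*exp(-2*t), -3*t^2*exp(-2*t) + exp(-2*t)]

Strategy: write B = P · J · P⁻¹ where J is a Jordan canonical form, so e^{tB} = P · e^{tJ} · P⁻¹, and e^{tJ} can be computed block-by-block.

B has Jordan form
J =
  [-2,  1,  0]
  [ 0, -2,  1]
  [ 0,  0, -2]
(up to reordering of blocks).

Per-block formulas:
  For a 3×3 Jordan block J_3(-2): exp(t · J_3(-2)) = e^(-2t)·(I + t·N + (t^2/2)·N^2), where N is the 3×3 nilpotent shift.

After assembling e^{tJ} and conjugating by P, we get:

e^{tB} =
  [3*t^2*exp(-2*t) + exp(-2*t), -3*t*exp(-2*t), 9*t^2*exp(-2*t)/2]
  [-2*t*exp(-2*t), exp(-2*t), -3*t*exp(-2*t)]
  [-2*t^2*exp(-2*t), 2*t*exp(-2*t), -3*t^2*exp(-2*t) + exp(-2*t)]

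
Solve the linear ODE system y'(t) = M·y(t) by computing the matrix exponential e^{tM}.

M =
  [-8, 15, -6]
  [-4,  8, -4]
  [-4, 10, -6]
e^{tM} =
  [-6*t*exp(-2*t) + exp(-2*t), 15*t*exp(-2*t), -6*t*exp(-2*t)]
  [-4*t*exp(-2*t), 10*t*exp(-2*t) + exp(-2*t), -4*t*exp(-2*t)]
  [-4*t*exp(-2*t), 10*t*exp(-2*t), -4*t*exp(-2*t) + exp(-2*t)]

Strategy: write M = P · J · P⁻¹ where J is a Jordan canonical form, so e^{tM} = P · e^{tJ} · P⁻¹, and e^{tJ} can be computed block-by-block.

M has Jordan form
J =
  [-2,  1,  0]
  [ 0, -2,  0]
  [ 0,  0, -2]
(up to reordering of blocks).

Per-block formulas:
  For a 1×1 block at λ = -2: exp(t · [-2]) = [e^(-2t)].
  For a 2×2 Jordan block J_2(-2): exp(t · J_2(-2)) = e^(-2t)·(I + t·N), where N is the 2×2 nilpotent shift.

After assembling e^{tJ} and conjugating by P, we get:

e^{tM} =
  [-6*t*exp(-2*t) + exp(-2*t), 15*t*exp(-2*t), -6*t*exp(-2*t)]
  [-4*t*exp(-2*t), 10*t*exp(-2*t) + exp(-2*t), -4*t*exp(-2*t)]
  [-4*t*exp(-2*t), 10*t*exp(-2*t), -4*t*exp(-2*t) + exp(-2*t)]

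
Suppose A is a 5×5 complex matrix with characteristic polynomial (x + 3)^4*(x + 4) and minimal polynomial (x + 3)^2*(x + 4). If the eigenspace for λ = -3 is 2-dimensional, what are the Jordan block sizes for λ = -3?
Block sizes for λ = -3: [2, 2]

Step 1 — from the characteristic polynomial, algebraic multiplicity of λ = -3 is 4. From dim ker(A − (-3)·I) = 2, there are exactly 2 Jordan blocks for λ = -3.
Step 2 — from the minimal polynomial, the factor (x + 3)^2 tells us the largest block for λ = -3 has size 2.
Step 3 — with total size 4, 2 blocks, and largest block 2, the block sizes (in nonincreasing order) are [2, 2].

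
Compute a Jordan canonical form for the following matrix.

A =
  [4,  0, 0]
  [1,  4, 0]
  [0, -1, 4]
J_3(4)

The characteristic polynomial is
  det(x·I − A) = x^3 - 12*x^2 + 48*x - 64 = (x - 4)^3

Eigenvalues and multiplicities (the geometric multiplicity of λ is n − rank(A − λI), which equals the number of Jordan blocks for λ):
  λ = 4: algebraic multiplicity = 3, geometric multiplicity = 1

Determining the block sizes for each eigenvalue:
  λ = 4: one block (gm = 1), so the single block has size am = 3 → block sizes [3]

Assembling the blocks gives a Jordan form
J =
  [4, 1, 0]
  [0, 4, 1]
  [0, 0, 4]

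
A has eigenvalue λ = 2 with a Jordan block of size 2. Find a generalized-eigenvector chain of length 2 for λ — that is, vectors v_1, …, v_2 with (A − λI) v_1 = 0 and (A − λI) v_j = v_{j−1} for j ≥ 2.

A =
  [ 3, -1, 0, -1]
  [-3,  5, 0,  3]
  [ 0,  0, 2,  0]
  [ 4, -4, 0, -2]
A Jordan chain for λ = 2 of length 2:
v_1 = (1, -3, 0, 4)ᵀ
v_2 = (1, 0, 0, 0)ᵀ

Let N = A − (2)·I. We want v_2 with N^2 v_2 = 0 but N^1 v_2 ≠ 0; then v_{j-1} := N · v_j for j = 2, …, 2.

Pick v_2 = (1, 0, 0, 0)ᵀ.
Then v_1 = N · v_2 = (1, -3, 0, 4)ᵀ.

Sanity check: (A − (2)·I) v_1 = (0, 0, 0, 0)ᵀ = 0. ✓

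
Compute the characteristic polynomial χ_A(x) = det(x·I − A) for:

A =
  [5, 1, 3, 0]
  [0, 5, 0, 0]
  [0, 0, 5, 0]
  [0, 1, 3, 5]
x^4 - 20*x^3 + 150*x^2 - 500*x + 625

Expanding det(x·I − A) (e.g. by cofactor expansion or by noting that A is similar to its Jordan form J, which has the same characteristic polynomial as A) gives
  χ_A(x) = x^4 - 20*x^3 + 150*x^2 - 500*x + 625
which factors as (x - 5)^4. The eigenvalues (with algebraic multiplicities) are λ = 5 with multiplicity 4.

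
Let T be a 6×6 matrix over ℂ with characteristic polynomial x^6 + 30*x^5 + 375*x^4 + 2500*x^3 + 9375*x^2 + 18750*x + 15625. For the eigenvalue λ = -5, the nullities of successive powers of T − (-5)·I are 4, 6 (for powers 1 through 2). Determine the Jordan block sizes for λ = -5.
Block sizes for λ = -5: [2, 2, 1, 1]

From the dimensions of kernels of powers, the number of Jordan blocks of size at least j is d_j − d_{j−1} where d_j = dim ker(N^j) (with d_0 = 0). Computing the differences gives [4, 2].
The number of blocks of size exactly k is (#blocks of size ≥ k) − (#blocks of size ≥ k + 1), so the partition is: 2 block(s) of size 1, 2 block(s) of size 2.
In nonincreasing order the block sizes are [2, 2, 1, 1].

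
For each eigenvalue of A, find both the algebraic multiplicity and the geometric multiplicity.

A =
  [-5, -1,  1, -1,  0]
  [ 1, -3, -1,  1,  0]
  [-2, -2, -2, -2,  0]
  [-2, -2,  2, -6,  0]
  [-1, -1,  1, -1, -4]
λ = -4: alg = 5, geom = 4

Step 1 — factor the characteristic polynomial to read off the algebraic multiplicities:
  χ_A(x) = (x + 4)^5

Step 2 — compute geometric multiplicities via the rank-nullity identity g(λ) = n − rank(A − λI):
  rank(A − (-4)·I) = 1, so dim ker(A − (-4)·I) = n − 1 = 4

Summary:
  λ = -4: algebraic multiplicity = 5, geometric multiplicity = 4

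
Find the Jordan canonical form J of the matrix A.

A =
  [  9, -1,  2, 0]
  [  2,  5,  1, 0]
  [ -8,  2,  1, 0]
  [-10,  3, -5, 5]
J_3(5) ⊕ J_1(5)

The characteristic polynomial is
  det(x·I − A) = x^4 - 20*x^3 + 150*x^2 - 500*x + 625 = (x - 5)^4

Eigenvalues and multiplicities (the geometric multiplicity of λ is n − rank(A − λI), which equals the number of Jordan blocks for λ):
  λ = 5: algebraic multiplicity = 4, geometric multiplicity = 2

Determining the block sizes for each eigenvalue:
  λ = 5: with am = 4 and gm = 2, the partition is not yet determined (e.g. several partitions of 4 into 2 parts exist). Let N = A − (5)·I. Computing rank(N^1) = 2, rank(N^2) = 1, rank(N^3) = 0; the number of blocks of size ≥ j is rank(N^{j−1}) − rank(N^j), giving [2, 1, 1]. So we have 1 block(s) of size 3, 1 block(s) of size 1 → block sizes [3, 1]

Assembling the blocks gives a Jordan form
J =
  [5, 1, 0, 0]
  [0, 5, 1, 0]
  [0, 0, 5, 0]
  [0, 0, 0, 5]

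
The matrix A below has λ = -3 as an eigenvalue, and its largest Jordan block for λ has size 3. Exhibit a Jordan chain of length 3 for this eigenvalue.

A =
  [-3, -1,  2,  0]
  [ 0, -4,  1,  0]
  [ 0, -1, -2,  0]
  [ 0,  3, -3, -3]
A Jordan chain for λ = -3 of length 3:
v_1 = (-1, 0, 0, 0)ᵀ
v_2 = (-1, -1, -1, 3)ᵀ
v_3 = (0, 1, 0, 0)ᵀ

Let N = A − (-3)·I. We want v_3 with N^3 v_3 = 0 but N^2 v_3 ≠ 0; then v_{j-1} := N · v_j for j = 3, …, 2.

Pick v_3 = (0, 1, 0, 0)ᵀ.
Then v_2 = N · v_3 = (-1, -1, -1, 3)ᵀ.
Then v_1 = N · v_2 = (-1, 0, 0, 0)ᵀ.

Sanity check: (A − (-3)·I) v_1 = (0, 0, 0, 0)ᵀ = 0. ✓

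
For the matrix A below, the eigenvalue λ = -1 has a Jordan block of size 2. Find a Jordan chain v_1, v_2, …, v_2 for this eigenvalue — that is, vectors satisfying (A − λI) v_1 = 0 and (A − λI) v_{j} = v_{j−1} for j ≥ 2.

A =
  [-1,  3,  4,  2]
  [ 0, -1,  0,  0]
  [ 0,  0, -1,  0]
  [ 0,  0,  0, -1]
A Jordan chain for λ = -1 of length 2:
v_1 = (3, 0, 0, 0)ᵀ
v_2 = (0, 1, 0, 0)ᵀ

Let N = A − (-1)·I. We want v_2 with N^2 v_2 = 0 but N^1 v_2 ≠ 0; then v_{j-1} := N · v_j for j = 2, …, 2.

Pick v_2 = (0, 1, 0, 0)ᵀ.
Then v_1 = N · v_2 = (3, 0, 0, 0)ᵀ.

Sanity check: (A − (-1)·I) v_1 = (0, 0, 0, 0)ᵀ = 0. ✓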